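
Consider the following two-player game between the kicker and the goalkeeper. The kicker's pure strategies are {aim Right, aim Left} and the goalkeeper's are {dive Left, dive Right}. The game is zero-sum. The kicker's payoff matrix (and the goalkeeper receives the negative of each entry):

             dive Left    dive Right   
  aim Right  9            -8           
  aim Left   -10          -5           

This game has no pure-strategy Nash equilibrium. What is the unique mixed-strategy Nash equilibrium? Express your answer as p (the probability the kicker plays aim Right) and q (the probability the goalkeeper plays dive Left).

Set the goalkeeper's expected payoff from dive Left equal to that from dive Right:
  the goalkeeper's payoff to dive Left: p·(-9) + (1−p)·10 = -19p + 10
  the goalkeeper's payoff to dive Right: p·8 + (1−p)·5 = 3p + 5
  -19p + 10 = 3p + 5  ⇒  -22p = -5  ⇒  p = 5/22.
In a mixed equilibrium the kicker is indifferent between aim Right and aim Left; this condition fixes q.
  the kicker's payoff from aim Right: q·9 + (1−q)·(-8) = 17q - 8
  the kicker's payoff from aim Left: q·(-10) + (1−q)·(-5) = -5q - 5
  17q - 8 = -5q - 5  ⇒  22q = 3  ⇒  q = 3/22.

p = 5/22, q = 3/22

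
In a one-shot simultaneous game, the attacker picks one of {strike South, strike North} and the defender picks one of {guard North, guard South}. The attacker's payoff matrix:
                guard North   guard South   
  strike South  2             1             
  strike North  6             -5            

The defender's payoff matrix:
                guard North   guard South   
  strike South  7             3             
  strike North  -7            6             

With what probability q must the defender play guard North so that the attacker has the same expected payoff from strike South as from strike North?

q = 3/5

The attacker's indifference between strike South and strike North determines the defender's mixing probability q:
  the attacker's payoff to strike South: q·2 + (1−q)·1 = q + 1
  the attacker's payoff to strike North: q·6 + (1−q)·(-5) = 11q - 5
  q + 1 = 11q - 5  ⇒  -10q = -6  ⇒  q = 3/5.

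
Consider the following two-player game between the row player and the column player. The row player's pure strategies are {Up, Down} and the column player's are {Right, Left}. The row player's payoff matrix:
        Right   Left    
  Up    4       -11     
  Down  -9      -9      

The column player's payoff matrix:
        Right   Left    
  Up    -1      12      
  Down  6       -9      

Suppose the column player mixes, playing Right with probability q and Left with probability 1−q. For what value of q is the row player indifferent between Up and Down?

The column player's mix must leave the row player indifferent between Up and Down.
  the row player's payoff from Up: q·4 + (1−q)·(-11) = 15q - 11
  the row player's payoff from Down: q·(-9) + (1−q)·(-9) = -9
  15q - 11 = -9  ⇒  15q = 2  ⇒  q = 2/15.

q = 2/15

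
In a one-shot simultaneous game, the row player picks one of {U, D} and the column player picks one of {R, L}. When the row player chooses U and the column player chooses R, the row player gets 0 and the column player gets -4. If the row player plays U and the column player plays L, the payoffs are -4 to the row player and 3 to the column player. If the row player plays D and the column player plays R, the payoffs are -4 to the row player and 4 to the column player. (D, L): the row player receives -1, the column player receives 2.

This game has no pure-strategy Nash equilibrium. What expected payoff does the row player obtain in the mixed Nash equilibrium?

The row player's indifference between U and D determines the column player's mixing probability q:
  the row player's expected payoff from U: q·0 + (1−q)·(-4) = 4q - 4
  the row player's expected payoff from D: q·(-4) + (1−q)·(-1) = -3q - 1
  4q - 4 = -3q - 1  ⇒  7q = 3  ⇒  q = 3/7.
At equilibrium the row player is indifferent across rows, so the row player's payoff equals the payoff from U: (3/7)·0 + (4/7)·(-4) = -16/7.

-16/7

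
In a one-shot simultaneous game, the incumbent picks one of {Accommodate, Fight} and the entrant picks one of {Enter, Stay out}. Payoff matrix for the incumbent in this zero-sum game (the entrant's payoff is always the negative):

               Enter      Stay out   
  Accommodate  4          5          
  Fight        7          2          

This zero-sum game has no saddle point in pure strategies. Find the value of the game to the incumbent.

For the incumbent to be willing to mix, the incumbent must be indifferent between Accommodate and Fight, which pins down the entrant's mix.
  the incumbent's payoff to Accommodate: q·4 + (1−q)·5 = -q + 5
  the incumbent's payoff to Fight: q·7 + (1−q)·2 = 5q + 2
  -q + 5 = 5q + 2  ⇒  -6q = -3  ⇒  q = 1/2.
The value is the incumbent's expected payoff against this mix (using Accommodate): (1/2)·4 + (1/2)·5 = 9/2.

v = 9/2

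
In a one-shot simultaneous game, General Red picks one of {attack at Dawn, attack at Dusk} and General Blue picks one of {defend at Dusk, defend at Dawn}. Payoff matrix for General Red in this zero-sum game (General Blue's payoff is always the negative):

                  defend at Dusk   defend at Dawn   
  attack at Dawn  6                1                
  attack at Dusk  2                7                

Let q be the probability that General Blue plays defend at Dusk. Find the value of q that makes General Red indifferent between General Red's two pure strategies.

q = 3/5

In a mixed equilibrium General Red is indifferent between attack at Dawn and attack at Dusk; this condition fixes q.
  General Red's expected payoff from attack at Dawn: q·6 + (1−q)·1 = 5q + 1
  General Red's expected payoff from attack at Dusk: q·2 + (1−q)·7 = -5q + 7
  5q + 1 = -5q + 7  ⇒  10q = 6  ⇒  q = 3/5.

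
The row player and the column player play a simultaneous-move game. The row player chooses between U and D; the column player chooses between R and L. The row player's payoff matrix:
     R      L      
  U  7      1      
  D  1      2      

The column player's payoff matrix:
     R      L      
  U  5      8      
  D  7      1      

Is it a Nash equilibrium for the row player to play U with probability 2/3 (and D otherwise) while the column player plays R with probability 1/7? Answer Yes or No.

Check the column player's indifference given the row player's mix p = 2/3:
  payoff from R = 17/3; payoff from L = 17/3 — equal.
Check the row player's indifference given the column player's mix q = 1/7:
  payoff from U = 13/7; payoff from D = 13/7 — equal.
Both players are indifferent, so neither can profitably deviate.

Yes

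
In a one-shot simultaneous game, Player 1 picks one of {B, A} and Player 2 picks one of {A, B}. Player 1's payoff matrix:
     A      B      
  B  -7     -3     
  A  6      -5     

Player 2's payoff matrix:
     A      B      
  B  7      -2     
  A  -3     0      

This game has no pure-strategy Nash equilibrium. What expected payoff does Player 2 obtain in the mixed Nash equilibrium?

-1/2

Player 2's indifference between A and B determines Player 1's mixing probability p:
  Player 2's payoff to A: p·7 + (1−p)·(-3) = 10p - 3
  Player 2's payoff to B: p·(-2) + (1−p)·0 = -2p
  10p - 3 = -2p  ⇒  12p = 3  ⇒  p = 1/4.
At equilibrium Player 2 is indifferent across columns, so Player 2's payoff equals the payoff from A: (1/4)·7 + (3/4)·(-3) = -1/2.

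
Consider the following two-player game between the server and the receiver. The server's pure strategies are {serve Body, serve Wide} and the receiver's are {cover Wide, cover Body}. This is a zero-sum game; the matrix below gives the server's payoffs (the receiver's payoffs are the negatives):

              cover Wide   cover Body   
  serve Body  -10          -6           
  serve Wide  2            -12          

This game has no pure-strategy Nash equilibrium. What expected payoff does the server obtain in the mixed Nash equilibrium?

-22/3

The receiver's mix must leave the server indifferent between serve Body and serve Wide.
  the server's payoff from serve Body: q·(-10) + (1−q)·(-6) = -4q - 6
  the server's payoff from serve Wide: q·2 + (1−q)·(-12) = 14q - 12
  -4q - 6 = 14q - 12  ⇒  -18q = -6  ⇒  q = 1/3.
At equilibrium the server is indifferent across rows, so the server's payoff equals the payoff from serve Body: (1/3)·(-10) + (2/3)·(-6) = -22/3.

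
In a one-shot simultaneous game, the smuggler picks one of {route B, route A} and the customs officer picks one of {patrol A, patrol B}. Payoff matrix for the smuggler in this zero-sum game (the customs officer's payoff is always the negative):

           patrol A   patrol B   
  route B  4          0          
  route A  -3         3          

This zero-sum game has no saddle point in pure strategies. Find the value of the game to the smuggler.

v = 6/5

Set the smuggler's expected payoff from route B equal to that from route A:
  the smuggler's payoff from route B: q·4 + (1−q)·0 = 4q
  the smuggler's payoff from route A: q·(-3) + (1−q)·3 = -6q + 3
  4q = -6q + 3  ⇒  10q = 3  ⇒  q = 3/10.
The value is the smuggler's expected payoff against this mix (using route B): (3/10)·4 + (7/10)·0 = 6/5.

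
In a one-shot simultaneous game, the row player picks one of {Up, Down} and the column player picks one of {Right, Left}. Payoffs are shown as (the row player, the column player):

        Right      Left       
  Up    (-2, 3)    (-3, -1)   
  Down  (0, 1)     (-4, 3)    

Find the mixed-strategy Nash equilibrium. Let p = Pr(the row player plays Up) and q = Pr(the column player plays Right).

In a mixed equilibrium the column player is indifferent between Right and Left; this condition fixes p.
  the column player's expected payoff from Right: p·3 + (1−p)·1 = 2p + 1
  the column player's expected payoff from Left: p·(-1) + (1−p)·3 = -4p + 3
  2p + 1 = -4p + 3  ⇒  6p = 2  ⇒  p = 1/3.
The column player's mix must leave the row player indifferent between Up and Down.
  the row player's payoff to Up: q·(-2) + (1−q)·(-3) = q - 3
  the row player's payoff to Down: q·0 + (1−q)·(-4) = 4q - 4
  q - 3 = 4q - 4  ⇒  -3q = -1  ⇒  q = 1/3.

p = 1/3, q = 1/3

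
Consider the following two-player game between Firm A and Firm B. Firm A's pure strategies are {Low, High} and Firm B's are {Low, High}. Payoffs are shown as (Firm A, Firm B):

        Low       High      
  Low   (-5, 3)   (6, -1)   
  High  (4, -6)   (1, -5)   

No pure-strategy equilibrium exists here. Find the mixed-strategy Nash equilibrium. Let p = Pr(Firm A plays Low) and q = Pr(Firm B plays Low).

p = 1/5, q = 5/14

In a mixed equilibrium Firm B is indifferent between Low and High; this condition fixes p.
  Firm B's expected payoff from Low: p·3 + (1−p)·(-6) = 9p - 6
  Firm B's expected payoff from High: p·(-1) + (1−p)·(-5) = 4p - 5
  9p - 6 = 4p - 5  ⇒  5p = 1  ⇒  p = 1/5.
Firm B's mix must leave Firm A indifferent between Low and High.
  Firm A's payoff to Low: q·(-5) + (1−q)·6 = -11q + 6
  Firm A's payoff to High: q·4 + (1−q)·1 = 3q + 1
  -11q + 6 = 3q + 1  ⇒  -14q = -5  ⇒  q = 5/14.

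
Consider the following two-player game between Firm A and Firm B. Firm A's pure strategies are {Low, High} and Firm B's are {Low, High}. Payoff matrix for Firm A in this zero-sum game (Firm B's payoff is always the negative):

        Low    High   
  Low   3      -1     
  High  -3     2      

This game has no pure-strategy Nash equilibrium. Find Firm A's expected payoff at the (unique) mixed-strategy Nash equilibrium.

1/3

In a mixed equilibrium Firm A is indifferent between Low and High; this condition fixes q.
  Firm A's expected payoff from Low: q·3 + (1−q)·(-1) = 4q - 1
  Firm A's expected payoff from High: q·(-3) + (1−q)·2 = -5q + 2
  4q - 1 = -5q + 2  ⇒  9q = 3  ⇒  q = 1/3.
At equilibrium Firm A is indifferent across rows, so Firm A's payoff equals the payoff from Low: (1/3)·3 + (2/3)·(-1) = 1/3.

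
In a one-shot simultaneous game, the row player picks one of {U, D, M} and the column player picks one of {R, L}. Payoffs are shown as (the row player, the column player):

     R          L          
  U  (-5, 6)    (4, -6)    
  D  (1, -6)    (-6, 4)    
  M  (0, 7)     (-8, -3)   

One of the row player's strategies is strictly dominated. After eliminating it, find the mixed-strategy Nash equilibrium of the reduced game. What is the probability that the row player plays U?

The row player's strategy M is strictly dominated by D: 1 > 0 and -6 > -8. Eliminate M.
For the column player to be willing to mix, the column player must be indifferent between R and L, which pins down the row player's mix.
  the column player's expected payoff from R: p·6 + (1−p)·(-6) = 12p - 6
  the column player's expected payoff from L: p·(-6) + (1−p)·4 = -10p + 4
  12p - 6 = -10p + 4  ⇒  22p = 10  ⇒  p = 5/11.

p = 5/11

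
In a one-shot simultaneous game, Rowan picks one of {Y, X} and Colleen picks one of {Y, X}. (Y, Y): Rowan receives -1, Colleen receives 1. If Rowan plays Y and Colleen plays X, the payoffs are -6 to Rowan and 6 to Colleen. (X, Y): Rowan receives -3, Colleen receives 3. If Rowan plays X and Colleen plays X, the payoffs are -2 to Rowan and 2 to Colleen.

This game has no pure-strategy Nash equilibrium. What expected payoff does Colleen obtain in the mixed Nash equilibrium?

In a mixed equilibrium Colleen is indifferent between Y and X; this condition fixes p.
  Colleen's payoff from Y: p·1 + (1−p)·3 = -2p + 3
  Colleen's payoff from X: p·6 + (1−p)·2 = 4p + 2
  -2p + 3 = 4p + 2  ⇒  -6p = -1  ⇒  p = 1/6.
At equilibrium Colleen is indifferent across columns, so Colleen's payoff equals the payoff from Y: (1/6)·1 + (5/6)·3 = 8/3.

8/3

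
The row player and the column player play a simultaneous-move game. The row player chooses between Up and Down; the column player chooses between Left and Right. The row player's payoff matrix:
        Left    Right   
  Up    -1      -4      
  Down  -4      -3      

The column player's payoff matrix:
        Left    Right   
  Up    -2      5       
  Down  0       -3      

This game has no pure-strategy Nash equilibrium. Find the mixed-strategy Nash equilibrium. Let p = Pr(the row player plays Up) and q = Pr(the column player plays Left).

p = 3/10, q = 1/4

In a mixed equilibrium the column player is indifferent between Left and Right; this condition fixes p.
  the column player's payoff to Left: p·(-2) + (1−p)·0 = -2p
  the column player's payoff to Right: p·5 + (1−p)·(-3) = 8p - 3
  -2p = 8p - 3  ⇒  -10p = -3  ⇒  p = 3/10.
For the row player to be willing to mix, the row player must be indifferent between Up and Down, which pins down the column player's mix.
  the row player's payoff from Up: q·(-1) + (1−q)·(-4) = 3q - 4
  the row player's payoff from Down: q·(-4) + (1−q)·(-3) = -q - 3
  3q - 4 = -q - 3  ⇒  4q = 1  ⇒  q = 1/4.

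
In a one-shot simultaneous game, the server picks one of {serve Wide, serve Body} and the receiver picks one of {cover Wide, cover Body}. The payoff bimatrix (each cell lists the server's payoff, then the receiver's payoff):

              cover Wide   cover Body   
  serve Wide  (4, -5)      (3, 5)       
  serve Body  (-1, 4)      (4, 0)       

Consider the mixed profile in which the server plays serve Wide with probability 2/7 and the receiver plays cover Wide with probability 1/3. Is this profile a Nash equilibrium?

Given the receiver's mix q = 1/3, the server's payoff from serve Wide is 10/3 but from serve Body is 7/3. The server strictly prefers serve Wide, so the server would not mix.
So the proposed profile is not a Nash equilibrium.

No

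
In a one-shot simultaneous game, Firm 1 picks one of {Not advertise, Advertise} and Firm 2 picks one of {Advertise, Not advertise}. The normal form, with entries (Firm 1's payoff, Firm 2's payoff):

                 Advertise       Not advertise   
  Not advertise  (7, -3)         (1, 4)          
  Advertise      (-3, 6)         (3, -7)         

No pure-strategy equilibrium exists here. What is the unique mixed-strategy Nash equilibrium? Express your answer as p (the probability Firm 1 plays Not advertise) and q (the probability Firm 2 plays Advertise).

p = 13/20, q = 1/6

For Firm 2 to be willing to mix, Firm 2 must be indifferent between Advertise and Not advertise, which pins down Firm 1's mix.
  Firm 2's payoff from Advertise: p·(-3) + (1−p)·6 = -9p + 6
  Firm 2's payoff from Not advertise: p·4 + (1−p)·(-7) = 11p - 7
  -9p + 6 = 11p - 7  ⇒  -20p = -13  ⇒  p = 13/20.
Firm 2's mix must leave Firm 1 indifferent between Not advertise and Advertise.
  Firm 1's payoff from Not advertise: q·7 + (1−q)·1 = 6q + 1
  Firm 1's payoff from Advertise: q·(-3) + (1−q)·3 = -6q + 3
  6q + 1 = -6q + 3  ⇒  12q = 2  ⇒  q = 1/6.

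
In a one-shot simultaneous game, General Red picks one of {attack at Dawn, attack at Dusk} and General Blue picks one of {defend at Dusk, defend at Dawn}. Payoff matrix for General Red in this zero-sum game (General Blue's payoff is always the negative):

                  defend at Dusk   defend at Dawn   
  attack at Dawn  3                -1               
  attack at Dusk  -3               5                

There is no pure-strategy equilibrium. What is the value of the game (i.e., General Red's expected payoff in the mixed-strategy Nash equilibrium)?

General Red's indifference between attack at Dawn and attack at Dusk determines General Blue's mixing probability q:
  General Red's expected payoff from attack at Dawn: q·3 + (1−q)·(-1) = 4q - 1
  General Red's expected payoff from attack at Dusk: q·(-3) + (1−q)·5 = -8q + 5
  4q - 1 = -8q + 5  ⇒  12q = 6  ⇒  q = 1/2.
The value is General Red's expected payoff against this mix (using attack at Dawn): (1/2)·3 + (1/2)·(-1) = 1.

v = 1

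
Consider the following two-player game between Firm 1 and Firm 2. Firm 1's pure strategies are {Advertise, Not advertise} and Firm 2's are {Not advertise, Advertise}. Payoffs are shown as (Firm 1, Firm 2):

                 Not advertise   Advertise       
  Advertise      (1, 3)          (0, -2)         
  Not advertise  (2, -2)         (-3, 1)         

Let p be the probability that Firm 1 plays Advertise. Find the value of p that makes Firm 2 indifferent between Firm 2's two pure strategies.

p = 3/8

Firm 1's mix must leave Firm 2 indifferent between Not advertise and Advertise.
  Firm 2's expected payoff from Not advertise: p·3 + (1−p)·(-2) = 5p - 2
  Firm 2's expected payoff from Advertise: p·(-2) + (1−p)·1 = -3p + 1
  5p - 2 = -3p + 1  ⇒  8p = 3  ⇒  p = 3/8.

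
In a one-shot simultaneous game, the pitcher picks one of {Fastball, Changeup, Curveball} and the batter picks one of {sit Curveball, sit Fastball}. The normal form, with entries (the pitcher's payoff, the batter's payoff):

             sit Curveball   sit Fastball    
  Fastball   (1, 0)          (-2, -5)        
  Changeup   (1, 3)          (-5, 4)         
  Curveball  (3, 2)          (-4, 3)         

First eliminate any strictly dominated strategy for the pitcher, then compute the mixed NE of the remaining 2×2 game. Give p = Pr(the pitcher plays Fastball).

p = 1/6

The pitcher's strategy Changeup is strictly dominated by Curveball: 3 > 1 and -4 > -5. Eliminate Changeup.
For the batter to be willing to mix, the batter must be indifferent between sit Curveball and sit Fastball, which pins down the pitcher's mix.
  the batter's payoff to sit Curveball: p·0 + (1−p)·2 = -2p + 2
  the batter's payoff to sit Fastball: p·(-5) + (1−p)·3 = -8p + 3
  -2p + 2 = -8p + 3  ⇒  6p = 1  ⇒  p = 1/6.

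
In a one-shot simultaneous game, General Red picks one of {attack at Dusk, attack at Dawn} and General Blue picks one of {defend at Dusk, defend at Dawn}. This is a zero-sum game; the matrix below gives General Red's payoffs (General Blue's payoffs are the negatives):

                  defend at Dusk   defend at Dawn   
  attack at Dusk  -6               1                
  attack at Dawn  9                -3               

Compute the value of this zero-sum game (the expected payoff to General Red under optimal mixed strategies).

v = -9/19

Set General Red's expected payoff from attack at Dusk equal to that from attack at Dawn:
  General Red's payoff to attack at Dusk: q·(-6) + (1−q)·1 = -7q + 1
  General Red's payoff to attack at Dawn: q·9 + (1−q)·(-3) = 12q - 3
  -7q + 1 = 12q - 3  ⇒  -19q = -4  ⇒  q = 4/19.
The value is General Red's expected payoff against this mix (using attack at Dusk): (4/19)·(-6) + (15/19)·1 = -9/19.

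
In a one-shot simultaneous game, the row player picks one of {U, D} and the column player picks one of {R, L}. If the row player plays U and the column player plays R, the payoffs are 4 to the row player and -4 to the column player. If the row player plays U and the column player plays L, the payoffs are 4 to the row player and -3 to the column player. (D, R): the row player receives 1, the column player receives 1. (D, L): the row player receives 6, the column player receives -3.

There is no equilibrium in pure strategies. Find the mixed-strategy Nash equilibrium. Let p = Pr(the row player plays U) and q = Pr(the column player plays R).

Set the column player's expected payoff from R equal to that from L:
  the column player's expected payoff from R: p·(-4) + (1−p)·1 = -5p + 1
  the column player's expected payoff from L: p·(-3) + (1−p)·(-3) = -3
  -5p + 1 = -3  ⇒  -5p = -4  ⇒  p = 4/5.
The column player's mix must leave the row player indifferent between U and D.
  the row player's payoff to U: q·4 + (1−q)·4 = 4
  the row player's payoff to D: q·1 + (1−q)·6 = -5q + 6
  4 = -5q + 6  ⇒  5q = 2  ⇒  q = 2/5.

p = 4/5, q = 2/5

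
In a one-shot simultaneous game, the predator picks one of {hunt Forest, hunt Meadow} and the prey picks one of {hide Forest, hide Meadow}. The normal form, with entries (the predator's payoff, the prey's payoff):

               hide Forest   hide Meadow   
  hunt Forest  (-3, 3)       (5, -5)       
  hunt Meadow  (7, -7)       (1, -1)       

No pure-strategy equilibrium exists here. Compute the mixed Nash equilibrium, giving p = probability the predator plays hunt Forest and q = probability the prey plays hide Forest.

Set the prey's expected payoff from hide Forest equal to that from hide Meadow:
  the prey's payoff to hide Forest: p·3 + (1−p)·(-7) = 10p - 7
  the prey's payoff to hide Meadow: p·(-5) + (1−p)·(-1) = -4p - 1
  10p - 7 = -4p - 1  ⇒  14p = 6  ⇒  p = 3/7.
In a mixed equilibrium the predator is indifferent between hunt Forest and hunt Meadow; this condition fixes q.
  the predator's payoff from hunt Forest: q·(-3) + (1−q)·5 = -8q + 5
  the predator's payoff from hunt Meadow: q·7 + (1−q)·1 = 6q + 1
  -8q + 5 = 6q + 1  ⇒  -14q = -4  ⇒  q = 2/7.

p = 3/7, q = 2/7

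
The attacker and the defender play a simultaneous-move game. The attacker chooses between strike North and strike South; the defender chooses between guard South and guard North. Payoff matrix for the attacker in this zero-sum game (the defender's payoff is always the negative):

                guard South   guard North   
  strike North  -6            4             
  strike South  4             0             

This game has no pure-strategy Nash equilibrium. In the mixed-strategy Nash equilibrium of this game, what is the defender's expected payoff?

The attacker's mix must leave the defender indifferent between guard South and guard North.
  the defender's payoff to guard South: p·6 + (1−p)·(-4) = 10p - 4
  the defender's payoff to guard North: p·(-4) + (1−p)·0 = -4p
  10p - 4 = -4p  ⇒  14p = 4  ⇒  p = 2/7.
At equilibrium the defender is indifferent across columns, so the defender's payoff equals the payoff from guard South: (2/7)·6 + (5/7)·(-4) = -8/7.

-8/7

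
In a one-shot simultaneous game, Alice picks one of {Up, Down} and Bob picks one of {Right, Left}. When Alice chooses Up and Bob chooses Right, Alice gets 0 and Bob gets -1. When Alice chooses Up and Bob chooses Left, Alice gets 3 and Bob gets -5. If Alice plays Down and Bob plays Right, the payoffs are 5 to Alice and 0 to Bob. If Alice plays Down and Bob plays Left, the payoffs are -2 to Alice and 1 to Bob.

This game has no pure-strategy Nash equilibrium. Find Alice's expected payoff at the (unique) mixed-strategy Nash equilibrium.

3/2

Alice's indifference between Up and Down determines Bob's mixing probability q:
  Alice's payoff from Up: q·0 + (1−q)·3 = -3q + 3
  Alice's payoff from Down: q·5 + (1−q)·(-2) = 7q - 2
  -3q + 3 = 7q - 2  ⇒  -10q = -5  ⇒  q = 1/2.
At equilibrium Alice is indifferent across rows, so Alice's payoff equals the payoff from Up: (1/2)·0 + (1/2)·3 = 3/2.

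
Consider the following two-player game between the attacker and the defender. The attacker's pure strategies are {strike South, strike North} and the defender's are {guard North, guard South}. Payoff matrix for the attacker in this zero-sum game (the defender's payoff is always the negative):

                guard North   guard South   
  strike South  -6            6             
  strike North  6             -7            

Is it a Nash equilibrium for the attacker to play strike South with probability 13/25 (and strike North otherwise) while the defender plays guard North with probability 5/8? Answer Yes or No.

Given the defender's mix q = 5/8, the attacker's payoff from strike South is -3/2 but from strike North is 9/8. The attacker strictly prefers strike North, so the attacker would not mix.
So the proposed profile is not a Nash equilibrium.

No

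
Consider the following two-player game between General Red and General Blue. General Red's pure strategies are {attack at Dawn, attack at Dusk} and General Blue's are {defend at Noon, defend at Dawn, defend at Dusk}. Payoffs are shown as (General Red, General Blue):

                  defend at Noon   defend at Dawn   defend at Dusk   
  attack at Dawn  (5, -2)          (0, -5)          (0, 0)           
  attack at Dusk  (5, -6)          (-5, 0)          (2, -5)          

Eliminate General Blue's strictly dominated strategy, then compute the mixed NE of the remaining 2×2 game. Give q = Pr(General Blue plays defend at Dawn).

q = 2/7

General Blue's strategy defend at Noon is strictly dominated by defend at Dusk: 0 > -2 and -5 > -6. Eliminate defend at Noon.
In a mixed equilibrium General Red is indifferent between attack at Dawn and attack at Dusk; this condition fixes q.
  General Red's expected payoff from attack at Dawn: q·0 + (1−q)·0 = 0
  General Red's expected payoff from attack at Dusk: q·(-5) + (1−q)·2 = -7q + 2
  0 = -7q + 2  ⇒  7q = 2  ⇒  q = 2/7.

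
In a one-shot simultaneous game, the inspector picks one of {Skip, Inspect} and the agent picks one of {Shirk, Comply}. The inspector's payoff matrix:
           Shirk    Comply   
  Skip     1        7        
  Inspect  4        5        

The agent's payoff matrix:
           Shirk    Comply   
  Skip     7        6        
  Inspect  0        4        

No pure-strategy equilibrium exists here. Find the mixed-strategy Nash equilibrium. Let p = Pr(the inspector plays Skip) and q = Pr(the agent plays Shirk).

For the agent to be willing to mix, the agent must be indifferent between Shirk and Comply, which pins down the inspector's mix.
  the agent's payoff from Shirk: p·7 + (1−p)·0 = 7p
  the agent's payoff from Comply: p·6 + (1−p)·4 = 2p + 4
  7p = 2p + 4  ⇒  5p = 4  ⇒  p = 4/5.
The agent's mix must leave the inspector indifferent between Skip and Inspect.
  the inspector's expected payoff from Skip: q·1 + (1−q)·7 = -6q + 7
  the inspector's expected payoff from Inspect: q·4 + (1−q)·5 = -q + 5
  -6q + 7 = -q + 5  ⇒  -5q = -2  ⇒  q = 2/5.

p = 4/5, q = 2/5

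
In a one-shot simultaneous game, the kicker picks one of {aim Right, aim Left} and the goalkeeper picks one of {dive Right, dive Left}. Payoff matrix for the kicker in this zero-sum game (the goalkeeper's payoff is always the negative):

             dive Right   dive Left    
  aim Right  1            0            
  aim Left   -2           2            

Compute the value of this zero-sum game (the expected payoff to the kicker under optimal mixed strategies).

v = 2/5

In a mixed equilibrium the kicker is indifferent between aim Right and aim Left; this condition fixes q.
  the kicker's expected payoff from aim Right: q·1 + (1−q)·0 = q
  the kicker's expected payoff from aim Left: q·(-2) + (1−q)·2 = -4q + 2
  q = -4q + 2  ⇒  5q = 2  ⇒  q = 2/5.
The value is the kicker's expected payoff against this mix (using aim Right): (2/5)·1 + (3/5)·0 = 2/5.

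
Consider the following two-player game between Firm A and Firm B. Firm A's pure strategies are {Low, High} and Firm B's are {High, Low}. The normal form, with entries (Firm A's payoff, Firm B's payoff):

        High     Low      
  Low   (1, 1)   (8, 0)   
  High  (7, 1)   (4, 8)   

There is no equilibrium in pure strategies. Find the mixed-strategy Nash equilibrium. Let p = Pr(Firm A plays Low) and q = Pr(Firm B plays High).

p = 7/8, q = 2/5

Firm A's mix must leave Firm B indifferent between High and Low.
  Firm B's expected payoff from High: p·1 + (1−p)·1 = 1
  Firm B's expected payoff from Low: p·0 + (1−p)·8 = -8p + 8
  1 = -8p + 8  ⇒  8p = 7  ⇒  p = 7/8.
For Firm A to be willing to mix, Firm A must be indifferent between Low and High, which pins down Firm B's mix.
  Firm A's payoff to Low: q·1 + (1−q)·8 = -7q + 8
  Firm A's payoff to High: q·7 + (1−q)·4 = 3q + 4
  -7q + 8 = 3q + 4  ⇒  -10q = -4  ⇒  q = 2/5.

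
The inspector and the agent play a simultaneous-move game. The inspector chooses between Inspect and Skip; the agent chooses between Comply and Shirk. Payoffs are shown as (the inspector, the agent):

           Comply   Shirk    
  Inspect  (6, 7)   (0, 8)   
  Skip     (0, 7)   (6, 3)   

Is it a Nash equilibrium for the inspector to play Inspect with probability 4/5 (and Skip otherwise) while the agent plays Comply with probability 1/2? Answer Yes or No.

Yes

Check the agent's indifference given the inspector's mix p = 4/5:
  payoff from Comply = 7; payoff from Shirk = 7 — equal.
Check the inspector's indifference given the agent's mix q = 1/2:
  payoff from Inspect = 3; payoff from Skip = 3 — equal.
Both players are indifferent, so neither can profitably deviate.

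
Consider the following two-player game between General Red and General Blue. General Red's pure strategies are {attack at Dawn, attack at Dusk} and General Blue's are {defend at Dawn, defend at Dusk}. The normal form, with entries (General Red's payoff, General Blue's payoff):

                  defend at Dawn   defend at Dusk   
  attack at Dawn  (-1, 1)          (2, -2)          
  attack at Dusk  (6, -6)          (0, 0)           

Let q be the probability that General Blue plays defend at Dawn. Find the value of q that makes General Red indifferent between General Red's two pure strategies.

q = 2/9

General Blue's mix must leave General Red indifferent between attack at Dawn and attack at Dusk.
  General Red's payoff from attack at Dawn: q·(-1) + (1−q)·2 = -3q + 2
  General Red's payoff from attack at Dusk: q·6 + (1−q)·0 = 6q
  -3q + 2 = 6q  ⇒  -9q = -2  ⇒  q = 2/9.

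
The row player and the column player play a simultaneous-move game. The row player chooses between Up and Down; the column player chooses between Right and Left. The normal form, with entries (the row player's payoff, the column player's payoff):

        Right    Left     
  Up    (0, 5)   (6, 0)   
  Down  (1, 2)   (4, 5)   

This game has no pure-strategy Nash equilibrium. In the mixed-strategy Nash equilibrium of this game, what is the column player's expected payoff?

25/8

Set the column player's expected payoff from Right equal to that from Left:
  the column player's payoff from Right: p·5 + (1−p)·2 = 3p + 2
  the column player's payoff from Left: p·0 + (1−p)·5 = -5p + 5
  3p + 2 = -5p + 5  ⇒  8p = 3  ⇒  p = 3/8.
At equilibrium the column player is indifferent across columns, so the column player's payoff equals the payoff from Right: (3/8)·5 + (5/8)·2 = 25/8.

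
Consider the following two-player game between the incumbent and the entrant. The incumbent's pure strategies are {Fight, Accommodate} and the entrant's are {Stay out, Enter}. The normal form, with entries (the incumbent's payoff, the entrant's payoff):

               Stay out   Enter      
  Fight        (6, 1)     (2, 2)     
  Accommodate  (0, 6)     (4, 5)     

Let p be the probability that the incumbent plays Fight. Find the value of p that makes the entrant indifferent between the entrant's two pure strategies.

p = 1/2

The entrant's indifference between Stay out and Enter determines the incumbent's mixing probability p:
  the entrant's expected payoff from Stay out: p·1 + (1−p)·6 = -5p + 6
  the entrant's expected payoff from Enter: p·2 + (1−p)·5 = -3p + 5
  -5p + 6 = -3p + 5  ⇒  -2p = -1  ⇒  p = 1/2.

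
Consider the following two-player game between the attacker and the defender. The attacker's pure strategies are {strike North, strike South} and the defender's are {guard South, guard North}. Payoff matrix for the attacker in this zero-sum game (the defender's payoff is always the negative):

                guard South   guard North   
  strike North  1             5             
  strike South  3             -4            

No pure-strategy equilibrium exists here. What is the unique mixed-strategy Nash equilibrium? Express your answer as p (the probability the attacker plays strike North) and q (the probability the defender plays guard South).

p = 7/11, q = 9/11

In a mixed equilibrium the defender is indifferent between guard South and guard North; this condition fixes p.
  the defender's payoff from guard South: p·(-1) + (1−p)·(-3) = 2p - 3
  the defender's payoff from guard North: p·(-5) + (1−p)·4 = -9p + 4
  2p - 3 = -9p + 4  ⇒  11p = 7  ⇒  p = 7/11.
Set the attacker's expected payoff from strike North equal to that from strike South:
  the attacker's payoff from strike North: q·1 + (1−q)·5 = -4q + 5
  the attacker's payoff from strike South: q·3 + (1−q)·(-4) = 7q - 4
  -4q + 5 = 7q - 4  ⇒  -11q = -9  ⇒  q = 9/11.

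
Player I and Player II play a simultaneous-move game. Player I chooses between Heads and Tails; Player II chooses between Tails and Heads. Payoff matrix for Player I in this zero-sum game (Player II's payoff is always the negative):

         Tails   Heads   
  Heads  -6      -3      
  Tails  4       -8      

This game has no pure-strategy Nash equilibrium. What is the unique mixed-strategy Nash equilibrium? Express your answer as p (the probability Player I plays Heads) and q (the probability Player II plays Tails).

p = 4/5, q = 1/3

Set Player II's expected payoff from Tails equal to that from Heads:
  Player II's expected payoff from Tails: p·6 + (1−p)·(-4) = 10p - 4
  Player II's expected payoff from Heads: p·3 + (1−p)·8 = -5p + 8
  10p - 4 = -5p + 8  ⇒  15p = 12  ⇒  p = 4/5.
For Player I to be willing to mix, Player I must be indifferent between Heads and Tails, which pins down Player II's mix.
  Player I's payoff to Heads: q·(-6) + (1−q)·(-3) = -3q - 3
  Player I's payoff to Tails: q·4 + (1−q)·(-8) = 12q - 8
  -3q - 3 = 12q - 8  ⇒  -15q = -5  ⇒  q = 1/3.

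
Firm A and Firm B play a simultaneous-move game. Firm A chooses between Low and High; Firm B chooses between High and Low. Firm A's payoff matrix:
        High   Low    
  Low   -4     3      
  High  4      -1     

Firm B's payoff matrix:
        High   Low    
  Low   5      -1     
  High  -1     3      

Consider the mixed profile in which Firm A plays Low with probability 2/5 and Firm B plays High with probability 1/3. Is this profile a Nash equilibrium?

Yes

Check Firm B's indifference given Firm A's mix p = 2/5:
  payoff from High = 7/5; payoff from Low = 7/5 — equal.
Check Firm A's indifference given Firm B's mix q = 1/3:
  payoff from Low = 2/3; payoff from High = 2/3 — equal.
Both players are indifferent, so neither can profitably deviate.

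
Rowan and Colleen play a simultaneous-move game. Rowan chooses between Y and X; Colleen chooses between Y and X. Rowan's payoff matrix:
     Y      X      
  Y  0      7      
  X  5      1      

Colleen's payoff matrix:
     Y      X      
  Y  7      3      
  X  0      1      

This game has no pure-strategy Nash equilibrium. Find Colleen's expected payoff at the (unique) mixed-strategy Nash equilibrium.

7/5

For Colleen to be willing to mix, Colleen must be indifferent between Y and X, which pins down Rowan's mix.
  Colleen's expected payoff from Y: p·7 + (1−p)·0 = 7p
  Colleen's expected payoff from X: p·3 + (1−p)·1 = 2p + 1
  7p = 2p + 1  ⇒  5p = 1  ⇒  p = 1/5.
At equilibrium Colleen is indifferent across columns, so Colleen's payoff equals the payoff from Y: (1/5)·7 + (4/5)·0 = 7/5.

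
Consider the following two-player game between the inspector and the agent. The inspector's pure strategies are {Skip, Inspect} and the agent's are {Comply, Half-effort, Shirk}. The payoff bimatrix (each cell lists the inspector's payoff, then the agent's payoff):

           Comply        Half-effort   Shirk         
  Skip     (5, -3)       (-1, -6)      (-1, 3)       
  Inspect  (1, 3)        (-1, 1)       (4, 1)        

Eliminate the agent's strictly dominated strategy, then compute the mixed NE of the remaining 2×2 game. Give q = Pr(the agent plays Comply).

The agent's strategy Half-effort is strictly dominated by Comply: -3 > -6 and 3 > 1. Eliminate Half-effort.
The inspector's indifference between Skip and Inspect determines the agent's mixing probability q:
  the inspector's payoff to Skip: q·5 + (1−q)·(-1) = 6q - 1
  the inspector's payoff to Inspect: q·1 + (1−q)·4 = -3q + 4
  6q - 1 = -3q + 4  ⇒  9q = 5  ⇒  q = 5/9.

q = 5/9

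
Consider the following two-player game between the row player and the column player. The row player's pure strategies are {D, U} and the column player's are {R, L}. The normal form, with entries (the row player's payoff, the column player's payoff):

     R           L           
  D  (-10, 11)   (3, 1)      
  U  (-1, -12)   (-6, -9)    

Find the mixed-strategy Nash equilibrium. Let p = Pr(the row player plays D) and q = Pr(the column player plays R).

p = 3/13, q = 1/2

The row player's mix must leave the column player indifferent between R and L.
  the column player's payoff to R: p·11 + (1−p)·(-12) = 23p - 12
  the column player's payoff to L: p·1 + (1−p)·(-9) = 10p - 9
  23p - 12 = 10p - 9  ⇒  13p = 3  ⇒  p = 3/13.
In a mixed equilibrium the row player is indifferent between D and U; this condition fixes q.
  the row player's payoff to D: q·(-10) + (1−q)·3 = -13q + 3
  the row player's payoff to U: q·(-1) + (1−q)·(-6) = 5q - 6
  -13q + 3 = 5q - 6  ⇒  -18q = -9  ⇒  q = 1/2.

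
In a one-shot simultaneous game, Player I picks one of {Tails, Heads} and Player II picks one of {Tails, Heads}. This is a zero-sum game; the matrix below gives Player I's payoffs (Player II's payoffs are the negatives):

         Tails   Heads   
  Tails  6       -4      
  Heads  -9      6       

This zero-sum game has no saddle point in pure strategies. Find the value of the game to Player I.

v = 0

Set Player I's expected payoff from Tails equal to that from Heads:
  Player I's expected payoff from Tails: q·6 + (1−q)·(-4) = 10q - 4
  Player I's expected payoff from Heads: q·(-9) + (1−q)·6 = -15q + 6
  10q - 4 = -15q + 6  ⇒  25q = 10  ⇒  q = 2/5.
The value is Player I's expected payoff against this mix (using Tails): (2/5)·6 + (3/5)·(-4) = 0.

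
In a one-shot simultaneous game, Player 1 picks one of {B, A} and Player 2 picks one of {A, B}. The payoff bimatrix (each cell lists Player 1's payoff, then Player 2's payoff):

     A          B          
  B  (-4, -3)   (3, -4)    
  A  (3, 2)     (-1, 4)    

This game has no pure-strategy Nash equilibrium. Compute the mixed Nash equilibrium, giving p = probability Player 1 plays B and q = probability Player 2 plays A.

p = 2/3, q = 4/11

Player 2's indifference between A and B determines Player 1's mixing probability p:
  Player 2's expected payoff from A: p·(-3) + (1−p)·2 = -5p + 2
  Player 2's expected payoff from B: p·(-4) + (1−p)·4 = -8p + 4
  -5p + 2 = -8p + 4  ⇒  3p = 2  ⇒  p = 2/3.
For Player 1 to be willing to mix, Player 1 must be indifferent between B and A, which pins down Player 2's mix.
  Player 1's payoff to B: q·(-4) + (1−q)·3 = -7q + 3
  Player 1's payoff to A: q·3 + (1−q)·(-1) = 4q - 1
  -7q + 3 = 4q - 1  ⇒  -11q = -4  ⇒  q = 4/11.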